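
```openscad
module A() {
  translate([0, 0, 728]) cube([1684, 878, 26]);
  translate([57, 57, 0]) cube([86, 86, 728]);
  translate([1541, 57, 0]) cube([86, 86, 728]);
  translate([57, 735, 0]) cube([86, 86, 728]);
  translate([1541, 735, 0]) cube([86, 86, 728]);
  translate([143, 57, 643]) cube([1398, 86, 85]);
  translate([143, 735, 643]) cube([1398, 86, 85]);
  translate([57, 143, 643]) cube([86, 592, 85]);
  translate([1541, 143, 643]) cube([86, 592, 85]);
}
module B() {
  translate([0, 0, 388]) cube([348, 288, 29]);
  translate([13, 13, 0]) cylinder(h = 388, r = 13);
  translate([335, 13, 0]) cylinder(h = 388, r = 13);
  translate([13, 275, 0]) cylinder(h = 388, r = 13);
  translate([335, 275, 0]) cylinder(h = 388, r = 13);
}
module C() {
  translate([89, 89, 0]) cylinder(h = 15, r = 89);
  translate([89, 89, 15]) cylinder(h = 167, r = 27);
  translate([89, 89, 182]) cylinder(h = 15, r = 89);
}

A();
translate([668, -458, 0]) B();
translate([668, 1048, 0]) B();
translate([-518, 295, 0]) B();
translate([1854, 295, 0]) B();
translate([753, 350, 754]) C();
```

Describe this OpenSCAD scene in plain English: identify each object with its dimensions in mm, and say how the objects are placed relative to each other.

A is a table with a 1684×878 mm rectangular top, 26 mm thick, top surface at z = 754 mm, supported by four 86×86 mm square legs, each inset 57 mm from the nearest pair of top edges, running from the floor. Four apron rails, 86 mm thick and 85 mm tall, run between adjacent legs with their top edges flush with the underside of the top and their outer faces flush with the legs' outer faces.

B is a four-legged stool. The seat is a 348×288×29 mm slab whose top surface is at z = 417 mm; four round legs, each 26 mm in diameter, run from the floor (z = 0) to the underside of the seat, each leg's axis is inset half a diameter from the nearest pair of seat edges (so the leg's bounding box is flush with the corner).

C is a spool: two coaxial disc flanges of radius 89 mm and thickness 15 mm, joined by a core cylinder of radius 27 mm and height 167 mm. The lower flange rests on z = 0 and the three cylinders share a vertical axis.

Four stools sit around the table at the −y, +y, −x, +x sides. The spool is on top of the table, centred.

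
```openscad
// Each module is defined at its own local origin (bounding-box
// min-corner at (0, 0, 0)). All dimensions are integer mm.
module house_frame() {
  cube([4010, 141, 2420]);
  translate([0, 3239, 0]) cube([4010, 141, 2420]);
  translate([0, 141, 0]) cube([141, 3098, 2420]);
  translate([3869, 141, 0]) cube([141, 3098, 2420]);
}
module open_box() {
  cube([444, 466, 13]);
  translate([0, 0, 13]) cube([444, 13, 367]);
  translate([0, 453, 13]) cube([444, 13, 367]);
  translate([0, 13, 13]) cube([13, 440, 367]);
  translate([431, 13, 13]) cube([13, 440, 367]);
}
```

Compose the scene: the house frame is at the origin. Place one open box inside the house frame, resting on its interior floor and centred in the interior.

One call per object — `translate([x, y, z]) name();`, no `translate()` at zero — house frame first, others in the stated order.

house_frame();
translate([1783, 1457, 0]) open_box();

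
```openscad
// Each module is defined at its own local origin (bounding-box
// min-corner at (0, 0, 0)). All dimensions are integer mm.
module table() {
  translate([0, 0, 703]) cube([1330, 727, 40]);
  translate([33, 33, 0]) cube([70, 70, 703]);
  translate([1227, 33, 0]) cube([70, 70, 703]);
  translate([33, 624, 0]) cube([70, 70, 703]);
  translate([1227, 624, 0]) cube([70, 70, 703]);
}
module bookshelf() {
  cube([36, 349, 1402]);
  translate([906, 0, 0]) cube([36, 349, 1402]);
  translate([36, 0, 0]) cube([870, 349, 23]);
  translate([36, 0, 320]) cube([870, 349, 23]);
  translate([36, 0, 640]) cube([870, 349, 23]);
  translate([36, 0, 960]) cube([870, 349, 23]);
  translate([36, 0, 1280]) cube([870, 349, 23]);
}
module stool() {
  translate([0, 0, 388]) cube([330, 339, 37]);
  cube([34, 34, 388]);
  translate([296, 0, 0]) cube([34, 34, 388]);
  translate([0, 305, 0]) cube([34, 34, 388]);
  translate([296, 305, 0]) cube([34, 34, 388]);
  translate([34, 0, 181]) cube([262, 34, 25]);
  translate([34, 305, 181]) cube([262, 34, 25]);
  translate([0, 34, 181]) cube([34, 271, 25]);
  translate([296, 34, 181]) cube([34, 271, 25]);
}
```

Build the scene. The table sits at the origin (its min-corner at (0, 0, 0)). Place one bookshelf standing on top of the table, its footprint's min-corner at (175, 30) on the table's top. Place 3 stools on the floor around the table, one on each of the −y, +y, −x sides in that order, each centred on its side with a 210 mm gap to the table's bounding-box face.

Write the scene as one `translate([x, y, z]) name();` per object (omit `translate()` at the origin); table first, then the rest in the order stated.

table();
translate([175, 30, 743]) bookshelf();
translate([500, -549, 0]) stool();
translate([500, 937, 0]) stool();
translate([-540, 194, 0]) stool();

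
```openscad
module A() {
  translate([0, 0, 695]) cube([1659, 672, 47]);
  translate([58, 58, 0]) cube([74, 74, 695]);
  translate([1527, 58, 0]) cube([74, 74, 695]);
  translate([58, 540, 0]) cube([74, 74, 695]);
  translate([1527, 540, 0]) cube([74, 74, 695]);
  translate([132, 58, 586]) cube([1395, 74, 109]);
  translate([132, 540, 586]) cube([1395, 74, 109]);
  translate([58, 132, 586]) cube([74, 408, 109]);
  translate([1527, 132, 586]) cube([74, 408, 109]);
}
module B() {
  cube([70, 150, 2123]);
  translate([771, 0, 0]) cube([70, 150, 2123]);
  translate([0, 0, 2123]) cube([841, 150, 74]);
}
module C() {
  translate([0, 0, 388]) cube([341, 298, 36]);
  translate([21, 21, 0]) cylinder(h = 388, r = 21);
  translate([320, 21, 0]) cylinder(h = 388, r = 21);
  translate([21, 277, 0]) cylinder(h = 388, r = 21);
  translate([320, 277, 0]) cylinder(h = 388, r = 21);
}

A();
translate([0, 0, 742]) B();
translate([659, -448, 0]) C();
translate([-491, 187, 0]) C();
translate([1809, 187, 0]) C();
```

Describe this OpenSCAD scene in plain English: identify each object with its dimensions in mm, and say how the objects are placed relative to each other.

A is a table with a 1659×672 mm rectangular top, 47 mm thick, top surface at z = 742 mm, supported by four 74×74 mm square legs, each inset 58 mm from the nearest pair of top edges, running from the floor. Four apron rails, 74 mm thick and 109 mm tall, run between adjacent legs with their top edges flush with the underside of the top and their outer faces flush with the legs' outer faces.

B is a door frame. The clear opening is 701 mm wide and 2123 mm high. Two 70 mm wide jambs, 150 mm deep, stand either side of the opening from the floor to the top of the opening. A 74 mm thick head sits across the top of both jambs, spanning the full outside width of the frame.

C is a simple wooden stool: a rectangular seat 341 mm (x) by 298 mm (y), 36 mm thick, top face at z = 424 mm, on four round legs, each 42 mm in diameter. The legs rest on z = 0, each leg's axis is inset half a diameter from the nearest pair of seat edges (so the leg's bounding box is flush with the corner).

The door frame is on top of the table. Three stools sit around the table at the −y, −x, +x sides.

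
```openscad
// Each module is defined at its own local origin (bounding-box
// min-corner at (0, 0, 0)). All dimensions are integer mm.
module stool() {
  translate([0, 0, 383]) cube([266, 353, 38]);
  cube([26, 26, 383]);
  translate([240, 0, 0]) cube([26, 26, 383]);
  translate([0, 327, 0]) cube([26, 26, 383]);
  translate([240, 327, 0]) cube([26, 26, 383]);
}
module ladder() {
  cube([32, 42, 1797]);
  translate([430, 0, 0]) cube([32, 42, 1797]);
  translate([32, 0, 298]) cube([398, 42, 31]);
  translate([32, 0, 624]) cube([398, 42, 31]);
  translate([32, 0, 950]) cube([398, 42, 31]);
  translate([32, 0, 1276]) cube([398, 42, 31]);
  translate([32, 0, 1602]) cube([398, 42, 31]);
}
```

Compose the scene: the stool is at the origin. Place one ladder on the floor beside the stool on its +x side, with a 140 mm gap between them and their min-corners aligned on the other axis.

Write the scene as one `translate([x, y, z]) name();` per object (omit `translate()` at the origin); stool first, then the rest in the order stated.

stool();
translate([406, 0, 0]) ladder();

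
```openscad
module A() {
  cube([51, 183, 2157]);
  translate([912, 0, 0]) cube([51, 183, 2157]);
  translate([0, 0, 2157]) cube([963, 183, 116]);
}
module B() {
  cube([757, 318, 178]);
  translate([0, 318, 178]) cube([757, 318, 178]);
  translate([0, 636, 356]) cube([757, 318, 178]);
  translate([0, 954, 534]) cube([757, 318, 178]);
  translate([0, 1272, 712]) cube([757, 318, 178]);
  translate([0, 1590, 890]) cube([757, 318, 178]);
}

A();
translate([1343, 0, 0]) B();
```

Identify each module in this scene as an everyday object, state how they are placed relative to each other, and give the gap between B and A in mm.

The staircase's nearest face is 380 mm from the door frame's +x face.

A is a door frame. B is a staircase. The staircase is on the floor beside the door frame on its +x side. The gap between the staircase and the door frame is 380 mm.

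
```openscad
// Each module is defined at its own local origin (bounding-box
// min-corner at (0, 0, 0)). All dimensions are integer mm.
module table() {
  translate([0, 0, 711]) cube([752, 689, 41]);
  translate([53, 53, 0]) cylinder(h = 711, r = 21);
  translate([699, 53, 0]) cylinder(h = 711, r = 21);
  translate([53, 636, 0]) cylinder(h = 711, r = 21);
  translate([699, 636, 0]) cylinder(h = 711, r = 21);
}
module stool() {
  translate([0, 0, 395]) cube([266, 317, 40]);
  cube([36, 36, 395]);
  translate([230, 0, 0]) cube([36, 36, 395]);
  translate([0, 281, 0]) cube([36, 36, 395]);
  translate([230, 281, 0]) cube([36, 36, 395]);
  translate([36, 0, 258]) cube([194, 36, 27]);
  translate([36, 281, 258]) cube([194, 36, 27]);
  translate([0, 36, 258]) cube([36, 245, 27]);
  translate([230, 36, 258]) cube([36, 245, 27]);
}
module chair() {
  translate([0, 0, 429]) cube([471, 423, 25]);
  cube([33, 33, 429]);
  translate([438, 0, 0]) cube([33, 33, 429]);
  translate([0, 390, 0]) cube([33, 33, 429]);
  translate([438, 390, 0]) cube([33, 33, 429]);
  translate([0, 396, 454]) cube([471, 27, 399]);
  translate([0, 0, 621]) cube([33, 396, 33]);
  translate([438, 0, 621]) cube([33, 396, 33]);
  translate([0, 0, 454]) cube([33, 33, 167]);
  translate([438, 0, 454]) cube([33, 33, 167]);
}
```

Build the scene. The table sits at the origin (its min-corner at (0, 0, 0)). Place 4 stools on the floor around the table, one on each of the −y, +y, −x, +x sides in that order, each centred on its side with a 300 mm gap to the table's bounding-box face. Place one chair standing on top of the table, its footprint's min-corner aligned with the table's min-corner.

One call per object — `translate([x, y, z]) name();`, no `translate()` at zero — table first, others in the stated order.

table();
translate([243, -617, 0]) stool();
translate([243, 989, 0]) stool();
translate([-566, 186, 0]) stool();
translate([1052, 186, 0]) stool();
translate([0, 0, 752]) chair();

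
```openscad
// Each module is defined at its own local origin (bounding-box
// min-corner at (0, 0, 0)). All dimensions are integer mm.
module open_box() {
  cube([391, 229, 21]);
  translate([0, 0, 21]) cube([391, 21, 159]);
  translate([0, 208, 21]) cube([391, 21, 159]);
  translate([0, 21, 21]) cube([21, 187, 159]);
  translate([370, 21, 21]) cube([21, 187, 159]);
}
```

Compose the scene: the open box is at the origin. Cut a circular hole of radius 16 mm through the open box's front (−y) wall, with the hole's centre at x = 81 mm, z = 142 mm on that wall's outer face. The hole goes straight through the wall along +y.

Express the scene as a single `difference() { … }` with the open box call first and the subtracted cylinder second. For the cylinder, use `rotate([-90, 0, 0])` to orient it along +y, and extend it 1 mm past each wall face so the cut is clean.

difference() {
  open_box();
  translate([81, -1, 142]) rotate([-90, 0, 0]) cylinder(h = 23, r = 16);
}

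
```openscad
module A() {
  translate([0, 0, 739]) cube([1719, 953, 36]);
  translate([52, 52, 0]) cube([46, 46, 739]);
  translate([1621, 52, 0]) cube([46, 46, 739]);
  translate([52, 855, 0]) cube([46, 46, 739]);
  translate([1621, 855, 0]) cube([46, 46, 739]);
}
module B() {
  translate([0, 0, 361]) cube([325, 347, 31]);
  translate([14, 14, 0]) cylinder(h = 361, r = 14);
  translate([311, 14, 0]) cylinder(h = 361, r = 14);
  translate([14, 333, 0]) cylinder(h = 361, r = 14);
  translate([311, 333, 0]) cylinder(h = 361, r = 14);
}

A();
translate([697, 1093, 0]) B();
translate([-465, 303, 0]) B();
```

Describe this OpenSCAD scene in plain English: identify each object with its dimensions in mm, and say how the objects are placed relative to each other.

A is a table: top 1719 mm (x) × 953 mm (y), 36 mm thick, upper face at z = 775 mm, on four 46×46 mm square legs, each inset 52 mm from the nearest pair of top edges, running from z = 0 to the bottom of the top.

B is a four-legged stool. The seat is a 325×347×31 mm slab whose top surface is at z = 392 mm; four round legs, each 28 mm in diameter, run from the floor (z = 0) to the underside of the seat, each leg's axis is inset half a diameter from the nearest pair of seat edges (so the leg's bounding box is flush with the corner).

Two stools sit around the table at the +y, −x sides.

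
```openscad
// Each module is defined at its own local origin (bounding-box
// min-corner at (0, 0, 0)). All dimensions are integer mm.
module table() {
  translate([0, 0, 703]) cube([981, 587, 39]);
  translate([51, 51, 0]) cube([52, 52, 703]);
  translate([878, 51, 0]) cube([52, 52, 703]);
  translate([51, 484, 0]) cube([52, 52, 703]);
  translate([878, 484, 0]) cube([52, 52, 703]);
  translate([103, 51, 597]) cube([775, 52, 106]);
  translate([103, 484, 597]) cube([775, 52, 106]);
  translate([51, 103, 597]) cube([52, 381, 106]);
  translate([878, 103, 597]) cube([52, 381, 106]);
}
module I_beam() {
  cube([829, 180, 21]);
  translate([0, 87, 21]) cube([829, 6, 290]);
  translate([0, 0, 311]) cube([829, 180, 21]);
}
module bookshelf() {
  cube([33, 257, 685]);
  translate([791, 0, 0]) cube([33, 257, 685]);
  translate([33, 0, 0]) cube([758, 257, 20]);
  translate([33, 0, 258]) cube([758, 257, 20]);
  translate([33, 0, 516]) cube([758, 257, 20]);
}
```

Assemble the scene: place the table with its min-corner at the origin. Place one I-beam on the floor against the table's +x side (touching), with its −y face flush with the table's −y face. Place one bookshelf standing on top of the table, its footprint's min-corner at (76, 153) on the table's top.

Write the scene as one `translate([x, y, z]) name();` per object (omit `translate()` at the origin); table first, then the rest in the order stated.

table();
translate([981, 0, 0]) I_beam();
translate([76, 153, 742]) bookshelf();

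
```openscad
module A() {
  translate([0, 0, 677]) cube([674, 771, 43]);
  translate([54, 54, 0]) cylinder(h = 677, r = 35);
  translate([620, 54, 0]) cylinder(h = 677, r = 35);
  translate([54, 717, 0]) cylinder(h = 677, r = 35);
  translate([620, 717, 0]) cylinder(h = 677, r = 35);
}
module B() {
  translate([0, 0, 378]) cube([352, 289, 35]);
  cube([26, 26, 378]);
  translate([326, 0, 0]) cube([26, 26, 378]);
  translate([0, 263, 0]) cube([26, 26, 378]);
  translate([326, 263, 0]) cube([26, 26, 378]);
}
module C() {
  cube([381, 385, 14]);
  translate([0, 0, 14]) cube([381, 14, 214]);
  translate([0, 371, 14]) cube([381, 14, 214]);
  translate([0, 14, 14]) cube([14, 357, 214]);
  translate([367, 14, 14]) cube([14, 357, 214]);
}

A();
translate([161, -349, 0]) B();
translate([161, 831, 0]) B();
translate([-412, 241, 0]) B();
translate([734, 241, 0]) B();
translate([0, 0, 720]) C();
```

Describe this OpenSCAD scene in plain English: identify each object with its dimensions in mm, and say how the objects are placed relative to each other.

A is a rectangular dining table. The top is 674×771×43 mm with its upper surface at z = 720 mm. It stands on four round legs of 70 mm diameter, each leg's bounding box inset 19 mm from the nearest pair of top edges, running from the floor to the underside of the top.

B is a simple wooden stool: a rectangular seat 352 mm (x) by 289 mm (y), 35 mm thick, top face at z = 413 mm, on four square legs, each 26×26 mm in cross-section. The legs rest on z = 0, each flush with a corner of the seat.

C is an open-topped rectangular box: outside dimensions 381×385×228 mm, with a uniform wall and base thickness of 14 mm. The base is a full 381×385 slab on the floor; four walls sit on top of the base. The front and back walls (the −y and +y sides) span the full width; the two side walls fit between them.

Four stools sit around the table at the −y, +y, −x, +x sides. The open box is on top of the table.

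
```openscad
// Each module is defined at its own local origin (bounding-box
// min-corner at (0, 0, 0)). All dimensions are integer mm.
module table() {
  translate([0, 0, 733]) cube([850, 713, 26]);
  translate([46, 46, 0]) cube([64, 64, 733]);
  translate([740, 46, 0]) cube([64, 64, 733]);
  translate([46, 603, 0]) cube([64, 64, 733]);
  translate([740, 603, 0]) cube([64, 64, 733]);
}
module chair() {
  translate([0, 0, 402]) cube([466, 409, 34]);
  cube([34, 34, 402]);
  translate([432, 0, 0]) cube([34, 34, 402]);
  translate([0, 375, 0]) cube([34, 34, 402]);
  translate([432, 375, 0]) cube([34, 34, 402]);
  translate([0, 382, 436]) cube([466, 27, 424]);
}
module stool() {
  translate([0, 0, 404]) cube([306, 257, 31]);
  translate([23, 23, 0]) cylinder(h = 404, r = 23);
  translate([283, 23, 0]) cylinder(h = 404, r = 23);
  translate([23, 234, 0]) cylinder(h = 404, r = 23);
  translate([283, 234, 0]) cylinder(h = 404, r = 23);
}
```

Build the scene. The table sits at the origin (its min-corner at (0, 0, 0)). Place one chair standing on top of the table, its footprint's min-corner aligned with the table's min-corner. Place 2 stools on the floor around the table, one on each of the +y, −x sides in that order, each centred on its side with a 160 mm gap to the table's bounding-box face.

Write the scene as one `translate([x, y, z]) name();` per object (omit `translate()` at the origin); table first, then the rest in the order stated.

table();
translate([0, 0, 759]) chair();
translate([272, 873, 0]) stool();
translate([-466, 228, 0]) stool();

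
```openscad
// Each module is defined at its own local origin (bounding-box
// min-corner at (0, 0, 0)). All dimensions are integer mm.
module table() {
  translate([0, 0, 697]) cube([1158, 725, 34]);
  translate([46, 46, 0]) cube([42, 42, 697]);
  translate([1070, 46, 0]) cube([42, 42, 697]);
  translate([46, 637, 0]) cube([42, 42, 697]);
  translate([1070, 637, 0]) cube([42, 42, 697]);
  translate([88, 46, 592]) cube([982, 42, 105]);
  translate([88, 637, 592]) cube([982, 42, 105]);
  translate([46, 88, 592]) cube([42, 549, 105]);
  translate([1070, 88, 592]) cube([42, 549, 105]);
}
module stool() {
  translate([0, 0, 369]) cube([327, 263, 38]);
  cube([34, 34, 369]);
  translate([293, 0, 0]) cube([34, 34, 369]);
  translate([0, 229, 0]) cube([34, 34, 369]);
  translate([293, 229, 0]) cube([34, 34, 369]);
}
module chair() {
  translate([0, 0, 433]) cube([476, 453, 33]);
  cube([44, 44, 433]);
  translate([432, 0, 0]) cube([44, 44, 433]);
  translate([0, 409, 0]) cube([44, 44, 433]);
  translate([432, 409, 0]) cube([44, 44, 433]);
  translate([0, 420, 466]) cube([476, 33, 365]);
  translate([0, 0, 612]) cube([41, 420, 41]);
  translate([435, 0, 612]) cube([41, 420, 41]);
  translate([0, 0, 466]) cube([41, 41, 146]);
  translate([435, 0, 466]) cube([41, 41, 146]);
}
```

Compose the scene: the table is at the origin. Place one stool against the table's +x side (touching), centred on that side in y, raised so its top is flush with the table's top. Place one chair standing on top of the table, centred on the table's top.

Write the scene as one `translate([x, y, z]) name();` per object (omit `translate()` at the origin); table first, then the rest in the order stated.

table();
translate([1158, 231, 324]) stool();
translate([341, 136, 731]) chair();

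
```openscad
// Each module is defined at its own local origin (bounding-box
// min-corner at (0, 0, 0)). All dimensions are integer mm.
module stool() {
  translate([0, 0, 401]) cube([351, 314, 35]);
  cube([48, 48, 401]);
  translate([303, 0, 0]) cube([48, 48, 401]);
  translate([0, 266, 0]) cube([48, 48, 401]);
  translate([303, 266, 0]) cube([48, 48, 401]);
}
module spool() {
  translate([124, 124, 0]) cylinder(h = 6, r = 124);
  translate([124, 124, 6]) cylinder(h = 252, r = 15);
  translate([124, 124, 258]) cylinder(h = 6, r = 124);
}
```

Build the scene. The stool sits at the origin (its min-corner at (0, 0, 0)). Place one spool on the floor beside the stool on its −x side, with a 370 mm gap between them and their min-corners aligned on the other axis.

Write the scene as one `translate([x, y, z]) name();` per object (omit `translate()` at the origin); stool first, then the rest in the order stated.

stool();
translate([-618, 0, 0]) spool();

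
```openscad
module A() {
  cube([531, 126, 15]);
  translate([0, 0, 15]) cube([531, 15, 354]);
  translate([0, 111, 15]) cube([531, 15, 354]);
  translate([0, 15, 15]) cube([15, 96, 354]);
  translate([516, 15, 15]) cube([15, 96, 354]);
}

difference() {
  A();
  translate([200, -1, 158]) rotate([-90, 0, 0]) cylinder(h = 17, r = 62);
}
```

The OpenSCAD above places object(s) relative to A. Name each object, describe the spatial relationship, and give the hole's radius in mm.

The subtracted cylinder has r = 62 mm.

A is an open box. The open box has a circular hole through its front wall. The hole's radius is 62 mm.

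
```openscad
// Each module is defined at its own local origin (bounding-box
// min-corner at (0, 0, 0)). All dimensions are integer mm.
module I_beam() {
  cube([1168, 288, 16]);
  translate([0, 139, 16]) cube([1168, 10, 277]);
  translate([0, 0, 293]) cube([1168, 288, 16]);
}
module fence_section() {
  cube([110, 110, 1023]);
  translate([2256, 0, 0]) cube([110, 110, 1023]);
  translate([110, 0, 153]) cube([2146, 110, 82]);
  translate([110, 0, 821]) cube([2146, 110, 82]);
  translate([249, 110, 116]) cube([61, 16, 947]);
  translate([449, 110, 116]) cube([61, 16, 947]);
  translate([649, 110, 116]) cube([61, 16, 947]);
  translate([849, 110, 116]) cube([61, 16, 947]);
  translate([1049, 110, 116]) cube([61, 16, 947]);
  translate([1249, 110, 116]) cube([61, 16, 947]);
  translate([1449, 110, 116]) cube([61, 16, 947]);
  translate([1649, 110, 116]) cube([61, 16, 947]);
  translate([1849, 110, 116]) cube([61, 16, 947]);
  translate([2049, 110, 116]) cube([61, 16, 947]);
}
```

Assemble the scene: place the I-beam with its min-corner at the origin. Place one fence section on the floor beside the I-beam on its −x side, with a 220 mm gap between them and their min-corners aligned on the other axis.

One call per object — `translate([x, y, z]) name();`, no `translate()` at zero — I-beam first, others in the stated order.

I_beam();
translate([-2586, 0, 0]) fence_section();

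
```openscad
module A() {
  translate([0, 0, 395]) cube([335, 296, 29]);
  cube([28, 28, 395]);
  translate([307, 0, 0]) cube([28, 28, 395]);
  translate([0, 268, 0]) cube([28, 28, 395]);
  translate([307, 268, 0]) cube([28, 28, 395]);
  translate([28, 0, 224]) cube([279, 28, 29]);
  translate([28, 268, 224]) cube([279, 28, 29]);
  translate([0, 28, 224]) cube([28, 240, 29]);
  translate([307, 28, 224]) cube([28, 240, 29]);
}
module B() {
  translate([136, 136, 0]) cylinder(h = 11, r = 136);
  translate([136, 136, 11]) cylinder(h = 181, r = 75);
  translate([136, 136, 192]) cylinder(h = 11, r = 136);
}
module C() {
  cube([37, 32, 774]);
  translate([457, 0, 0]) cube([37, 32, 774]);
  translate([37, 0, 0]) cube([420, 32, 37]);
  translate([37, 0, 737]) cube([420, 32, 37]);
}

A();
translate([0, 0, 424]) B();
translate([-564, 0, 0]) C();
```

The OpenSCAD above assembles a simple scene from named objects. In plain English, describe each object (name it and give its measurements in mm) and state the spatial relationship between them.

A is a simple wooden stool: a rectangular seat 335 mm (x) by 296 mm (y), 29 mm thick, top face at z = 424 mm, on four square legs, each 28×28 mm in cross-section. The legs rest on z = 0, each flush with a corner of the seat. Four stretchers, 28 mm wide and 29 mm tall, connect adjacent legs with their undersides at z = 224 mm, each running between the inner faces of the legs it joins and aligned with the legs' outer faces on the other axis.

B is a spool: two coaxial disc flanges of radius 136 mm and thickness 11 mm, joined by a core cylinder of radius 75 mm and height 181 mm. The lower flange rests on z = 0 and the three cylinders share a vertical axis.

C is a rectangular picture frame lying in the x–z plane (depth along y). The opening is 420 mm wide (x) by 700 mm tall (z), surrounded by a border 37 mm wide on all four sides. The frame is 32 mm deep and is made of two full-height vertical stiles with two horizontal rails fitted between them.

The spool is on top of the stool. The picture frame is on the floor beside the stool on its −x side.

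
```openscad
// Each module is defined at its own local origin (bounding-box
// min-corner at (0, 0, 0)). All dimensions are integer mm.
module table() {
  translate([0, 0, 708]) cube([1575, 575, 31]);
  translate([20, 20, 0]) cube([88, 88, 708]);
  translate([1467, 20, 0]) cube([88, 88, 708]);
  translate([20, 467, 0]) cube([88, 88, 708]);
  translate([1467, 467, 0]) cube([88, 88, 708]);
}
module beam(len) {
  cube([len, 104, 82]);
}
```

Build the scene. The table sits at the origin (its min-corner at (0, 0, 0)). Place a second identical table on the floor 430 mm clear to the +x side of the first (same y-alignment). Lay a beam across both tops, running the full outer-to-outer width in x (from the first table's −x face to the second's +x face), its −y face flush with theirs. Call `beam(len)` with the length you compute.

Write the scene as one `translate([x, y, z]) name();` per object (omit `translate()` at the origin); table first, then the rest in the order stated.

table();
translate([2005, 0, 0]) table();
translate([0, 0, 739]) beam(3580);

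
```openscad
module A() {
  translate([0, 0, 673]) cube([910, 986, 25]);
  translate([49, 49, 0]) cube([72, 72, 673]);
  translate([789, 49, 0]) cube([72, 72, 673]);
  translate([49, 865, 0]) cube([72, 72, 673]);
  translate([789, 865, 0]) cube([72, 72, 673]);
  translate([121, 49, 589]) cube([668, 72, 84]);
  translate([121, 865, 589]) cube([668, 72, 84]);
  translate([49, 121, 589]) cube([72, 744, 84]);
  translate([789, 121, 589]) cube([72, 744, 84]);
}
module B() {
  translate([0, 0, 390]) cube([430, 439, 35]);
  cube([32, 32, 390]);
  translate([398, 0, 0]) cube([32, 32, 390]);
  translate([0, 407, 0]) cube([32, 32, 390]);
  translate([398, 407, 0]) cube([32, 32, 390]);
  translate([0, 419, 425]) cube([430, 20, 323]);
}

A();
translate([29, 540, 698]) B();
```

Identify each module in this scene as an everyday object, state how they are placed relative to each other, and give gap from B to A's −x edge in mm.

The chair's min-x is at 29; the table's min-x is 0; gap = 29 mm.

A is a table. B is a chair. The chair is on top of the table. The gap from the chair to the table's −x edge is 29 mm.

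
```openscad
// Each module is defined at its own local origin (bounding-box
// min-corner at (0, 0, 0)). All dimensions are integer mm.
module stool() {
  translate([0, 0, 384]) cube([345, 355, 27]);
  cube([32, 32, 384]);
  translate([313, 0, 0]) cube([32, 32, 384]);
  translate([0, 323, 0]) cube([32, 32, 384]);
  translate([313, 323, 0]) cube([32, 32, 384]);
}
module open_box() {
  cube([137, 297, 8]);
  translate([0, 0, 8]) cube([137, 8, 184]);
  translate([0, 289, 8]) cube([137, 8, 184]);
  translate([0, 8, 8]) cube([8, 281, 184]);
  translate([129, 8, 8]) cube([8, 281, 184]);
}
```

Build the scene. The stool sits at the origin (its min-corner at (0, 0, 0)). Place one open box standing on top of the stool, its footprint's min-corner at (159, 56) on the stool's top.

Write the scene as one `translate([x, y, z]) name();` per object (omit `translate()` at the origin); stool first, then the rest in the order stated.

stool();
translate([159, 56, 411]) open_box();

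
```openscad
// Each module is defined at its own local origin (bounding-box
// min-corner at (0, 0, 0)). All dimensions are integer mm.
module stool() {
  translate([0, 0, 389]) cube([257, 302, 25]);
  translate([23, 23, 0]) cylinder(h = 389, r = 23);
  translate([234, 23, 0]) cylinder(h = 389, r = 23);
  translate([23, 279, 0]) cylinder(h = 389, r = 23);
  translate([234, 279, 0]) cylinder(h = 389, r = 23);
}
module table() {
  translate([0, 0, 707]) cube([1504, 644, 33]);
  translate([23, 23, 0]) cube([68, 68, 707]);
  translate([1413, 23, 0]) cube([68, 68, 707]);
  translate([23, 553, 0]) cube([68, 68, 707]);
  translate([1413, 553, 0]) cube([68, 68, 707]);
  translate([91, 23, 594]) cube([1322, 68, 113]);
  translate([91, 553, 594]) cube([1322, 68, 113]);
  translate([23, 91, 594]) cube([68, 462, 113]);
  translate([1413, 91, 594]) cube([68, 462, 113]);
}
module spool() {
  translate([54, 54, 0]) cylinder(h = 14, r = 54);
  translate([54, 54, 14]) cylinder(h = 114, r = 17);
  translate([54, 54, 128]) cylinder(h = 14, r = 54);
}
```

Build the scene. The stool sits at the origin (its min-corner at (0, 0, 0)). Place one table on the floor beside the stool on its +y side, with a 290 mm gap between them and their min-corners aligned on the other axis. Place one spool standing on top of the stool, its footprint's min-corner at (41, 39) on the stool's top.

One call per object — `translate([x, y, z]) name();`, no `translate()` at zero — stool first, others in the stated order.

stool();
translate([0, 592, 0]) table();
translate([41, 39, 414]) spool();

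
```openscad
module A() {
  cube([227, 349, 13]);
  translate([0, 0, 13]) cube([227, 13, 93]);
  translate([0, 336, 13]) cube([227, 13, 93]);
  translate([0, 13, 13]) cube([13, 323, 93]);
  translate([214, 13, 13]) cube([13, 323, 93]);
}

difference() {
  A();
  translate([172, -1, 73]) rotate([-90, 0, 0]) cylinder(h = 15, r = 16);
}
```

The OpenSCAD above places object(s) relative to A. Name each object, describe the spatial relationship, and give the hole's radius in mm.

The subtracted cylinder has r = 16 mm.

A is an open box. The open box has a circular hole through its front wall. The hole's radius is 16 mm.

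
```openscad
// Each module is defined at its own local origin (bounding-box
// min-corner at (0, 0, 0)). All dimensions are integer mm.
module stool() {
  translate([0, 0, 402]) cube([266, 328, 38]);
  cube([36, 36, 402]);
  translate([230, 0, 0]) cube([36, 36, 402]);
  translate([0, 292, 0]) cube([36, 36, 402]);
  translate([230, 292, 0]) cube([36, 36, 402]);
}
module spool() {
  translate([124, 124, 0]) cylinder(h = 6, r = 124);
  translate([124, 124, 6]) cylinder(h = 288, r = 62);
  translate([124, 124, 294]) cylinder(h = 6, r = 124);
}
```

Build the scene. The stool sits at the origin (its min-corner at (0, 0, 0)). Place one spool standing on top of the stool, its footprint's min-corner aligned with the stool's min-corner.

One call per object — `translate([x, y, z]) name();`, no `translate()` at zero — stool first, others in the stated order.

stool();
translate([0, 0, 440]) spool();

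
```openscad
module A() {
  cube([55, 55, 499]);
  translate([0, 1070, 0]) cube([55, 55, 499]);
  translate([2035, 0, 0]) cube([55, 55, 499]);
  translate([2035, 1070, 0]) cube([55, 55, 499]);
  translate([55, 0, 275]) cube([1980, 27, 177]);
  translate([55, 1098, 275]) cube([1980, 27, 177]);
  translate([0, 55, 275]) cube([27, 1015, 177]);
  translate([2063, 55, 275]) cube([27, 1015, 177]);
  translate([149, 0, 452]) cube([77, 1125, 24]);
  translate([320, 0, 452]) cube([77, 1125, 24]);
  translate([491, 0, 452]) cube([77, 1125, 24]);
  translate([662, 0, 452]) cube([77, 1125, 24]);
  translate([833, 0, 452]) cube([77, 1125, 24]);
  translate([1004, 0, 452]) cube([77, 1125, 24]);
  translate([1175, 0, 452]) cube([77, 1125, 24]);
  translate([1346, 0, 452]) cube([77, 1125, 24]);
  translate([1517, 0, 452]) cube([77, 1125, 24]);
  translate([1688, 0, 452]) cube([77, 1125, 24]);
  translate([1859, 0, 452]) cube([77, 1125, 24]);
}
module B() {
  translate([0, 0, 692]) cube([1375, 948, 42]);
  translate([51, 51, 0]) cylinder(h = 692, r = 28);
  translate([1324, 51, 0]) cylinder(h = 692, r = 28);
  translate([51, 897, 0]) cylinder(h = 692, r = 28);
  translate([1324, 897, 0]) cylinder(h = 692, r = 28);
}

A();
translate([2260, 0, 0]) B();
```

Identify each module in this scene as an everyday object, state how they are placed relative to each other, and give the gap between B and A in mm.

A is a bed frame. B is a table. The table is on the floor beside the bed frame on its +x side. The gap between the table and the bed frame is 170 mm.

The table's nearest face is 170 mm from the bed frame's +x face.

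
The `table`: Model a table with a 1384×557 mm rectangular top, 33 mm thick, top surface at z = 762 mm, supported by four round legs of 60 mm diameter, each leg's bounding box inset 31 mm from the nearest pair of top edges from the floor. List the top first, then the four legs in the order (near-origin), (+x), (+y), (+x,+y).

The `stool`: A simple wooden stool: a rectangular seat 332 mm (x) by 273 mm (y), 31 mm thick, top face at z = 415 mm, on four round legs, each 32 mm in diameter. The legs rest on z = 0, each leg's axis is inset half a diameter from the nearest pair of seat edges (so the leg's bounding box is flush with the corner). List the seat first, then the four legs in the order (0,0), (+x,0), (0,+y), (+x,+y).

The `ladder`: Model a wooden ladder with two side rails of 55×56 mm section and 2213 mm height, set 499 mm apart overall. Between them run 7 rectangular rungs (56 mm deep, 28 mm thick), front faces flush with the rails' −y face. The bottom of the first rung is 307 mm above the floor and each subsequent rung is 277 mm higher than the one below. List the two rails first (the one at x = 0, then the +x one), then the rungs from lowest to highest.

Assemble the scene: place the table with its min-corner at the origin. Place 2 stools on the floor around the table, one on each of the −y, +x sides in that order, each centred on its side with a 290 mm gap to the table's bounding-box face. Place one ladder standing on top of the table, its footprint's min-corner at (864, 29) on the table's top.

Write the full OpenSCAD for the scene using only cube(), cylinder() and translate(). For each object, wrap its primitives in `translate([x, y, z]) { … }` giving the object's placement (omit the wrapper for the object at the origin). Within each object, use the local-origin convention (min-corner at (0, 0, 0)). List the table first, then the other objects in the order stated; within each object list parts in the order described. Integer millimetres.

translate([0, 0, 729]) cube([1384, 557, 33]);
translate([61, 61, 0]) cylinder(h = 729, r = 30);
translate([1323, 61, 0]) cylinder(h = 729, r = 30);
translate([61, 496, 0]) cylinder(h = 729, r = 30);
translate([1323, 496, 0]) cylinder(h = 729, r = 30);
translate([526, -563, 0]) {
  translate([0, 0, 384]) cube([332, 273, 31]);
  translate([16, 16, 0]) cylinder(h = 384, r = 16);
  translate([316, 16, 0]) cylinder(h = 384, r = 16);
  translate([16, 257, 0]) cylinder(h = 384, r = 16);
  translate([316, 257, 0]) cylinder(h = 384, r = 16);
}
translate([1674, 142, 0]) {
  translate([0, 0, 384]) cube([332, 273, 31]);
  translate([16, 16, 0]) cylinder(h = 384, r = 16);
  translate([316, 16, 0]) cylinder(h = 384, r = 16);
  translate([16, 257, 0]) cylinder(h = 384, r = 16);
  translate([316, 257, 0]) cylinder(h = 384, r = 16);
}
translate([864, 29, 762]) {
  cube([55, 56, 2213]);
  translate([444, 0, 0]) cube([55, 56, 2213]);
  translate([55, 0, 307]) cube([389, 56, 28]);
  translate([55, 0, 584]) cube([389, 56, 28]);
  translate([55, 0, 861]) cube([389, 56, 28]);
  translate([55, 0, 1138]) cube([389, 56, 28]);
  translate([55, 0, 1415]) cube([389, 56, 28]);
  translate([55, 0, 1692]) cube([389, 56, 28]);
  translate([55, 0, 1969]) cube([389, 56, 28]);
}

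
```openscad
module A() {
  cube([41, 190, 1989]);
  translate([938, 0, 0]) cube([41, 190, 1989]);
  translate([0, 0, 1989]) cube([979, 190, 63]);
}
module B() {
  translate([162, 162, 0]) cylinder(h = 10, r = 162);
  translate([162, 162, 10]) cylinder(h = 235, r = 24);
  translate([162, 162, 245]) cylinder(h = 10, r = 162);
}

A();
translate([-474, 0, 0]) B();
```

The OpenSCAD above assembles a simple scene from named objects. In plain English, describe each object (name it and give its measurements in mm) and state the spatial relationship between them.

A is a door frame. The clear opening is 897 mm wide and 1989 mm high. Two 41 mm wide jambs, 190 mm deep, stand either side of the opening from the floor to the top of the opening. A 63 mm thick head sits across the top of both jambs, spanning the full outside width of the frame.

B is a spool: two coaxial disc flanges of radius 162 mm and thickness 10 mm, joined by a core cylinder of radius 24 mm and height 235 mm. The lower flange rests on z = 0 and the three cylinders share a vertical axis.

The spool is on the floor beside the door frame on its −x side.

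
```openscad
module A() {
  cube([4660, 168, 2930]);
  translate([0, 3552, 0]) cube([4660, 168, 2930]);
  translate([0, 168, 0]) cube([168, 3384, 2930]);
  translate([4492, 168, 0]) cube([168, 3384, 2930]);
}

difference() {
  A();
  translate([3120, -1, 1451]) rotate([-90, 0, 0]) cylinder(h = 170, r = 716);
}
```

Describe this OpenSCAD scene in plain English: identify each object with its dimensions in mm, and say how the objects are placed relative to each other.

A is the wall frame of a small rectangular building: four walls, each 2930 mm tall and 168 mm thick, enclosing a footprint 4660 mm (x) by 3720 mm (y) outside-to-outside, with no floor or roof. The front and back walls (the −y and +y sides) span the full width; the two side walls fit between them.

The house frame has a circular hole of radius 716 mm through its front wall, centred at (x = 3120, z = 1451).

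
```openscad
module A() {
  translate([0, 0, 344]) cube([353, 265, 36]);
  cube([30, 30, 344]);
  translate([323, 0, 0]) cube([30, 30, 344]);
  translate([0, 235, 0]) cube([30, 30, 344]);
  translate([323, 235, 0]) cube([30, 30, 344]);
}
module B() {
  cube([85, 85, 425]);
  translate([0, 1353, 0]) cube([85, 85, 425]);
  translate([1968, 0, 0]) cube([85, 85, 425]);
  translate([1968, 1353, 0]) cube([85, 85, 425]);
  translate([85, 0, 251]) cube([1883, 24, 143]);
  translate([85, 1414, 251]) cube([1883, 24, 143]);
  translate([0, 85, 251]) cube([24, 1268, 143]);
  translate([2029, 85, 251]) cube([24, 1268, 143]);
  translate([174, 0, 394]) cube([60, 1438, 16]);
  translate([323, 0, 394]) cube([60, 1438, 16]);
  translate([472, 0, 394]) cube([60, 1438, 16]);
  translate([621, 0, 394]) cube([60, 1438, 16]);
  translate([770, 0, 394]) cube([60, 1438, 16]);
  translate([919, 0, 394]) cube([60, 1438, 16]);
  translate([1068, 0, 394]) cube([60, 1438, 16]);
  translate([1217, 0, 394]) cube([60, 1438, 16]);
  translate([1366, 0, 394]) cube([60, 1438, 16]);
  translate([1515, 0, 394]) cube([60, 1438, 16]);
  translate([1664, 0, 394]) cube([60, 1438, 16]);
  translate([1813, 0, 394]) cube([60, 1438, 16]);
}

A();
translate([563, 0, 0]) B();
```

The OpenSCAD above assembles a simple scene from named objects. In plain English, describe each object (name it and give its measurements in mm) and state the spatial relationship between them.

A is a four-legged stool. The seat is 353×265 mm, 36 mm thick, top at z = 380 mm. It stands on four square legs, each 30×30 mm in cross-section, from z = 0 to the seat underside, each flush with a corner of the seat.

B is a bed frame 2053 mm long (x) by 1438 mm wide (y). Four 85×85 mm corner posts, 425 mm tall, at the corners of the footprint. Four rails of 24 mm thickness and 143 mm height run between adjacent posts with their undersides at z = 251 mm, their outer faces flush with the outside of the frame (the two x-running rails run between the posts' inner faces; the two y-running rails run between the posts' inner faces). 12 slats, each 60 mm wide (x) and 16 mm thick, lie across the top of the two x-running rails, running the full 1438 mm width of the frame in y; the slats are evenly spaced along x between the inner faces of the end posts with equal gaps (rounded down to the nearest mm) at the −x end and between each pair — any rounding remainder accumulates at the +x end.

The bed frame is on the floor beside the stool on its +x side.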